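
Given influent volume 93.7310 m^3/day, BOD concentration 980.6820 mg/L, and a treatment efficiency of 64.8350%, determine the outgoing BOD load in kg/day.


Load_in = volume * conc / 1000 = 93.7310 * 980.6820 / 1000 = 91.9203 kg/day
Removed = Load_in * eff / 100 = 91.9203 * 64.8350 / 100 = 59.5965 kg/day
Load_out = Load_in - Removed = 91.9203 - 59.5965 = 32.3238 kg/day


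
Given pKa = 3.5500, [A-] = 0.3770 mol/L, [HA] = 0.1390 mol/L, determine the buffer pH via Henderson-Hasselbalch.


ratio = [A-] / [HA] = 0.3770 / 0.1390 = 2.7122
log10(ratio) = 0.4333
pH = pKa + log10(ratio) = 3.5500 + 0.4333 = 3.9833


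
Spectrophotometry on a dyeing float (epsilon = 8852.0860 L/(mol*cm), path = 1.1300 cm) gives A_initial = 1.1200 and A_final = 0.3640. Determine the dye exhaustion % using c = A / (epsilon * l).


c_initial = A_i / (epsilon * l) = 1.1200 / (8852.0860 * 1.1300) = 1.1197e-04 mol/L
c_final = A_f / (epsilon * l) = 0.3640 / (8852.0860 * 1.1300) = 3.6390e-05 mol/L
Exhaustion = (c_initial - c_final) / c_initial * 100 = (1.1197e-04 - 3.6390e-05) / 1.1197e-04 * 100 = 67.5000 %


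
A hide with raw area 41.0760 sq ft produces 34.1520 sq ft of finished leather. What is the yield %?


Formula: Yield = finished / raw * 100
Substituting: Yield = 34.1520 / 41.0760 * 100
Result: 83.1434 %


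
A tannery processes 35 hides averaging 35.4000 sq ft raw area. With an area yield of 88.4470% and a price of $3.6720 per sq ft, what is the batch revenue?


Raw_total = N * avg_area = 35 * 35.4000 = 1239.0000 sq ft
Finished = Raw_total * yield / 100 = 1239.0000 * 88.4470 / 100 = 1095.8583 sq ft
Value = Finished * price = 1095.8583 * 3.6720 = 4023.9918 $


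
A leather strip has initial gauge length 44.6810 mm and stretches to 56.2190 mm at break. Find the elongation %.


Formula: Elongation = (Lf - L0) / L0 * 100
Substituting: Elongation = (56.2190 - 44.6810) / 44.6810 * 100
Result: 25.8231 %


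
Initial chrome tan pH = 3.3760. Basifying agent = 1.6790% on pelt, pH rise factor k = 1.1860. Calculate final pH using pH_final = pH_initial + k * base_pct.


Formula: pH_final = pH_initial + k * base_pct
Substituting: pH_final = 3.3760 + 1.1860 * 1.6790
Result: 5.3673


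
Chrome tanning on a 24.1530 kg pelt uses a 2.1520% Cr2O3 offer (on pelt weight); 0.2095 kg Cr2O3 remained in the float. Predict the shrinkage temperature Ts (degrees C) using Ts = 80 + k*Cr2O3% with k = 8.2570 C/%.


Offered = pelt * offer_pct / 100 = 24.1530 * 2.1520 / 100 = 0.5198 kg
Uptake = offered - residual = 0.5198 - 0.2095 = 0.3103 kg
Cr2O3% on pelt = uptake / pelt * 100 = 0.3103 / 24.1530 * 100 = 1.2846 %
Ts = 80 + k * Cr2O3% = 80 + 8.2570 * 1.2846 = 90.6070 C


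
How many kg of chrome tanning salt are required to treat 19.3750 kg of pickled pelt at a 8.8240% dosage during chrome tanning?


Formula: Chrome = substrate * pct / 100
Substituting: Chrome = 19.3750 * 8.8240 / 100
Result: 1.7097 kg


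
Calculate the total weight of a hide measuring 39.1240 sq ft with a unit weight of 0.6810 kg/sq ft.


Formula: Weight = area * weight_per_sqft
Substituting: Weight = 39.1240 * 0.6810
Result: 26.6434 kg


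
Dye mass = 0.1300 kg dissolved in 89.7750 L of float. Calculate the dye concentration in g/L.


Formula: Conc = dye_mass(kg) / volume(L) * 1000
Substituting: Conc = 0.1300 / 89.7750 * 1000
Result: 1.4481 g/L


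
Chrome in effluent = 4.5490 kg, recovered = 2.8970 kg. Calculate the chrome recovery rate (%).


Formula: Recovery = recovered / input * 100
Substituting: Recovery = 2.8970 / 4.5490 * 100
Result: 63.6843 %


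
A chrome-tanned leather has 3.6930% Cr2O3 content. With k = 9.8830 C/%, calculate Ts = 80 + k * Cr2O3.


Formula: Ts = 80 + k * Cr2O3
Substituting: Ts = 80 + 9.8830 * 3.6930
Result: 116.4979 C


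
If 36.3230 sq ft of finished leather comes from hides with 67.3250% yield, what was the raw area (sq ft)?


Formula: raw = finished * 100 / yield
Substituting: raw = 36.3230 * 100 / 67.3250
Result: 53.9517 sq ft


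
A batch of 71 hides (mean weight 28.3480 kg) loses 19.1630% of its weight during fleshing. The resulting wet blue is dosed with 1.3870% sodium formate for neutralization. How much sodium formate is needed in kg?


Total_raw = N * avg_wt = 71 * 28.3480 = 2012.7080 kg
Substrate = Total_raw * (1 - loss/100) = 2012.7080 * (1 - 19.1630/100) = 1627.0128 kg
Neutralizer = Substrate * pct / 100 = 1627.0128 * 1.3870 / 100 = 22.5667 kg


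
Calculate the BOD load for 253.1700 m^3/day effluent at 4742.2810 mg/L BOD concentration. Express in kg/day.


Formula: BOD_load = volume * conc / 1000
Substituting: BOD_load = 253.1700 * 4742.2810 / 1000
Result: 1200.6033 kg/day


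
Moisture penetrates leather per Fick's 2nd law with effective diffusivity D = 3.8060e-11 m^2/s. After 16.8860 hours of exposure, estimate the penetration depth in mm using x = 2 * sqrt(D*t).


t = 16.8860 hr * 3600 = 60789.6000 s
D * t = 3.8060e-11 * 60789.6000 = 2.3137e-06
x = 2 * sqrt(D*t) = 2 * sqrt(2.3137e-06) = 0.00304214 m = 3.0421 mm


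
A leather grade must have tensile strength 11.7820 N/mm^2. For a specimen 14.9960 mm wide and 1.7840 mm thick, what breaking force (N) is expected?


Formula: F = TS * w * t
Substituting: F = 11.7820 * 14.9960 * 1.7840
Result: 315.2022 N


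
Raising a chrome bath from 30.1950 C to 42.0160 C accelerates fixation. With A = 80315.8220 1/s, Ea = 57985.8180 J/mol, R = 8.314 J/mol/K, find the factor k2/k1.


T1 = 30.1950 + 273.15 = 303.3450 K; T2 = 42.0160 + 273.15 = 315.1660 K
k1 = A * exp(-Ea/(R*T1)) = 80315.8220 * exp(-57985.8180/(8.314*303.3450)) = 8.3089e-06 1/s
k2 = A * exp(-Ea/(R*T2)) = 80315.8220 * exp(-57985.8180/(8.314*315.1660)) = 1.9682e-05 1/s
k2/k1 = 1.9682e-05 / 8.3089e-06 = 2.3687


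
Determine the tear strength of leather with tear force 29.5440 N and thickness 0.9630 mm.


Formula: Tear strength = force / thickness
Substituting: Tear strength = 29.5440 / 0.9630
Result: 30.6791 N/mm


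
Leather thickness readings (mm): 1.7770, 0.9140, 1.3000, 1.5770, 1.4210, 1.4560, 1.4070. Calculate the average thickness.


Formula: Average = sum / n
Substituting: Average = 9.8520 / 7
Result: 1.4074 mm


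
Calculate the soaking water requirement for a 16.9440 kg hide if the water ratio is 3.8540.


Formula: Water = hide_weight * ratio
Substituting: Water = 16.9440 * 3.8540
Result: 65.3022 kg


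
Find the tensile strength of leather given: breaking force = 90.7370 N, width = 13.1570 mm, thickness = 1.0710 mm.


Formula: TS = force / (width * thickness)
Substituting: TS = 90.7370 / (13.1570 * 1.0710)
Result: 6.4393 N/mm^2


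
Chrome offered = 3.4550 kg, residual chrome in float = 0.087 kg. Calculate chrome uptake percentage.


Formula: Uptake = (offered - residual) / offered * 100
Substituting: Uptake = (3.4550 - 0.087) / 3.4550 * 100
Result: 97.4819 %


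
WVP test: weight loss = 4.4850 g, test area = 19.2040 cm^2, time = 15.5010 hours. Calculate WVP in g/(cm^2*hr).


Formula: WVP = loss / (area * time)
Substituting: WVP = 4.4850 / (19.2040 * 15.5010)
Result: 0.0150665 g/(cm^2*hr)


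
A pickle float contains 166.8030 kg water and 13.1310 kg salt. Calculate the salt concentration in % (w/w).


Formula: Conc = salt / (water + salt) * 100
Substituting: Conc = 13.1310 / (166.8030 + 13.1310) * 100
Result: 7.2977 %


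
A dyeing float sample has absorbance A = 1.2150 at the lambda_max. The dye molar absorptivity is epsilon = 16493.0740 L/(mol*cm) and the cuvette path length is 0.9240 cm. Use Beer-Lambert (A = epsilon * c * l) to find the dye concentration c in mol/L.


Formula: c = A / (epsilon * l)
Substituting: c = 1.2150 / (16493.0740 * 0.9240)
Result: 7.9727e-05 mol/L


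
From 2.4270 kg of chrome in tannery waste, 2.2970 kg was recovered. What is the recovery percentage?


Formula: Recovery = recovered / input * 100
Substituting: Recovery = 2.2970 / 2.4270 * 100
Result: 94.6436 %


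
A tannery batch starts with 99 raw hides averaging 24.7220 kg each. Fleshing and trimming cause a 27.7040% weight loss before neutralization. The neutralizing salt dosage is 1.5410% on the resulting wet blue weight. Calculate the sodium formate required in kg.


Total_raw = N * avg_wt = 99 * 24.7220 = 2447.4780 kg
Substrate = Total_raw * (1 - loss/100) = 2447.4780 * (1 - 27.7040/100) = 1769.4287 kg
Neutralizer = Substrate * pct / 100 = 1769.4287 * 1.5410 / 100 = 27.2669 kg


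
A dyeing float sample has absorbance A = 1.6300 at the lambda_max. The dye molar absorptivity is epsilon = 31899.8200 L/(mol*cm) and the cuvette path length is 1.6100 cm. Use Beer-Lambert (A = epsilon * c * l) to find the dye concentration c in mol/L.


Formula: c = A / (epsilon * l)
Substituting: c = 1.6300 / (31899.8200 * 1.6100)
Result: 3.1738e-05 mol/L


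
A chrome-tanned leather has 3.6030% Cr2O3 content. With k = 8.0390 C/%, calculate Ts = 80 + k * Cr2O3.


Formula: Ts = 80 + k * Cr2O3
Substituting: Ts = 80 + 8.0390 * 3.6030
Result: 108.9645 C


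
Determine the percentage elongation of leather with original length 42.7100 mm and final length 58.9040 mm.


Formula: Elongation = (Lf - L0) / L0 * 100
Substituting: Elongation = (58.9040 - 42.7100) / 42.7100 * 100
Result: 37.9162 %


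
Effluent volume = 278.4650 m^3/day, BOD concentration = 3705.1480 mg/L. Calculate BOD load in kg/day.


Formula: BOD_load = volume * conc / 1000
Substituting: BOD_load = 278.4650 * 3705.1480 / 1000
Result: 1031.7540 kg/day


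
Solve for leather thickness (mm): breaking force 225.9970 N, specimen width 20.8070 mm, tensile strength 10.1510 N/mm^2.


Formula: t = F / (TS * w)
Substituting: t = 225.9970 / (10.1510 * 20.8070)
Result: 1.0700 mm


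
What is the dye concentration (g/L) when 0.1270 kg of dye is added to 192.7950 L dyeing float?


Formula: Conc = dye_mass(kg) / volume(L) * 1000
Substituting: Conc = 0.1270 / 192.7950 * 1000
Result: 0.6587 g/L


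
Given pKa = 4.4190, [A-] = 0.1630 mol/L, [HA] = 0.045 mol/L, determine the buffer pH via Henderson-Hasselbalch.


ratio = [A-] / [HA] = 0.1630 / 0.045 = 3.6222
log10(ratio) = 0.5590
pH = pKa + log10(ratio) = 4.4190 + 0.5590 = 4.9780


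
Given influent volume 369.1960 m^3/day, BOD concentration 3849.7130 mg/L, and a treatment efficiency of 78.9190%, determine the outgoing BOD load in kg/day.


Load_in = volume * conc / 1000 = 369.1960 * 3849.7130 / 1000 = 1421.2986 kg/day
Removed = Load_in * eff / 100 = 1421.2986 * 78.9190 / 100 = 1121.6747 kg/day
Load_out = Load_in - Removed = 1421.2986 - 1121.6747 = 299.6240 kg/day


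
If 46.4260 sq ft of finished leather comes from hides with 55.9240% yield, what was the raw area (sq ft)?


Formula: raw = finished * 100 / yield
Substituting: raw = 46.4260 * 100 / 55.9240
Result: 83.0162 sq ft


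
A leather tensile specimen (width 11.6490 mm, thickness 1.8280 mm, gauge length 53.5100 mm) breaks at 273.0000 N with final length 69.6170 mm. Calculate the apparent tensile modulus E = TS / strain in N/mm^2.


TS = F / (w * t) = 273.0000 / (11.6490 * 1.8280) = 12.8203 N/mm^2
strain = (Lf - L0) / L0 = (69.6170 - 53.5100) / 53.5100 = 0.3010
E = TS / strain = 12.8203 / 0.3010 = 42.5910 N/mm^2


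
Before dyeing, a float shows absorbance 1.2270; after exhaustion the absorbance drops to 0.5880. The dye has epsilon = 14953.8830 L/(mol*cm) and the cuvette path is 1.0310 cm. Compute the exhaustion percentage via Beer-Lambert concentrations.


c_initial = A_i / (epsilon * l) = 1.2270 / (14953.8830 * 1.0310) = 7.9585e-05 mol/L
c_final = A_f / (epsilon * l) = 0.5880 / (14953.8830 * 1.0310) = 3.8139e-05 mol/L
Exhaustion = (c_initial - c_final) / c_initial * 100 = (7.9585e-05 - 3.8139e-05) / 7.9585e-05 * 100 = 52.0782 %


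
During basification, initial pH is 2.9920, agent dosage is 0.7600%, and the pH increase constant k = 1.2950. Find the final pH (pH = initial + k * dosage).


Formula: pH_final = pH_initial + k * base_pct
Substituting: pH_final = 2.9920 + 1.2950 * 0.7600
Result: 3.9762


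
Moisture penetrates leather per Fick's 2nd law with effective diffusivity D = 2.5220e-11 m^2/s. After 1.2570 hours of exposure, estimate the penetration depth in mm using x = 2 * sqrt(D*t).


t = 1.2570 hr * 3600 = 4525.2000 s
D * t = 2.5220e-11 * 4525.2000 = 1.1413e-07
x = 2 * sqrt(D*t) = 2 * sqrt(1.1413e-07) = 6.7565e-04 m = 0.6756 mm


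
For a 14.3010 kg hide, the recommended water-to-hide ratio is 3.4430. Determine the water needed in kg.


Formula: Water = hide_weight * ratio
Substituting: Water = 14.3010 * 3.4430
Result: 49.2383 kg


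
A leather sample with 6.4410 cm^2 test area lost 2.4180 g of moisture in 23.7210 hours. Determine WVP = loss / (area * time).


Formula: WVP = loss / (area * time)
Substituting: WVP = 2.4180 / (6.4410 * 23.7210)
Result: 0.015826 g/(cm^2*hr)


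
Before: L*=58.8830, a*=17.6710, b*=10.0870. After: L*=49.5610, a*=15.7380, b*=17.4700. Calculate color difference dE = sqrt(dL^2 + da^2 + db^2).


dL = -9.3220, da = -1.9330, db = 7.3830
dE = sqrt((-9.3220)^2 + (-1.9330)^2 + 7.3830^2) = 12.0476


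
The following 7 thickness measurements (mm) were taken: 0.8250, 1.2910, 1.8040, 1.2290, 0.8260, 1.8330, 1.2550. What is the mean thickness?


Formula: Average = sum / n
Substituting: Average = 9.0630 / 7
Result: 1.2947 mm


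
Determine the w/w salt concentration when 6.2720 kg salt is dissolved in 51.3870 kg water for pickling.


Formula: Conc = salt / (water + salt) * 100
Substituting: Conc = 6.2720 / (51.3870 + 6.2720) * 100
Result: 10.8777 %


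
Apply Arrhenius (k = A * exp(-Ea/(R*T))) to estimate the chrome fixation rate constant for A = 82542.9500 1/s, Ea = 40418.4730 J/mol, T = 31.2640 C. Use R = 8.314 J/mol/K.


T_K = T_C + 273.15 = 31.2640 + 273.15 = 304.4140 K
exponent = -Ea / (R * T_K) = -40418.4730 / (8.314 * 304.4140) = -15.9700
k = A * exp(exponent) = 82542.9500 * exp(-15.9700) = 0.00957176 1/s


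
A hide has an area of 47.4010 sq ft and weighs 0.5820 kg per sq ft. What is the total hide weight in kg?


Formula: Weight = area * weight_per_sqft
Substituting: Weight = 47.4010 * 0.5820
Result: 27.5874 kg


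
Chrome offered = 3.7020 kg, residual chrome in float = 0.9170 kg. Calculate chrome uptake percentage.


Formula: Uptake = (offered - residual) / offered * 100
Substituting: Uptake = (3.7020 - 0.9170) / 3.7020 * 100
Result: 75.2296 %


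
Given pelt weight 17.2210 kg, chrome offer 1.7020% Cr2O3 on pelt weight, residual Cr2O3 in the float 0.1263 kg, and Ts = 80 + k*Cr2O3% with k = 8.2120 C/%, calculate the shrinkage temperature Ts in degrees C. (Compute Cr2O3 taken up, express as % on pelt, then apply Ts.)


Offered = pelt * offer_pct / 100 = 17.2210 * 1.7020 / 100 = 0.2931 kg
Uptake = offered - residual = 0.2931 - 0.1263 = 0.1668 kg
Cr2O3% on pelt = uptake / pelt * 100 = 0.1668 / 17.2210 * 100 = 0.9686 %
Ts = 80 + k * Cr2O3% = 80 + 8.2120 * 0.9686 = 87.9541 C


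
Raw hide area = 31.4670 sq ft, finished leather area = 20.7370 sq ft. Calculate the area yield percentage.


Formula: Yield = finished / raw * 100
Substituting: Yield = 20.7370 / 31.4670 * 100
Result: 65.9008 %


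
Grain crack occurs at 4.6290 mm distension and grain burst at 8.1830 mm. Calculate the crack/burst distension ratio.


Formula: Ratio = crack / burst
Substituting: Ratio = 4.6290 / 8.1830
Result: 0.5657


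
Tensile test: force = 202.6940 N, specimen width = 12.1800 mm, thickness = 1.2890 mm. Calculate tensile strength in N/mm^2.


Formula: TS = force / (width * thickness)
Substituting: TS = 202.6940 / (12.1800 * 1.2890)
Result: 12.9104 N/mm^2


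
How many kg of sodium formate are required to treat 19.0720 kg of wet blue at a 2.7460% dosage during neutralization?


Formula: Neutralizer = substrate * pct / 100
Substituting: Neutralizer = 19.0720 * 2.7460 / 100
Result: 0.5237 kg


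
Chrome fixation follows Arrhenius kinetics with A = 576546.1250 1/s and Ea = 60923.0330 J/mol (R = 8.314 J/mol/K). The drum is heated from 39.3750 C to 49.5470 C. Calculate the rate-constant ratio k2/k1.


T1 = 39.3750 + 273.15 = 312.5250 K; T2 = 49.5470 + 273.15 = 322.6970 K
k1 = A * exp(-Ea/(R*T1)) = 576546.1250 * exp(-60923.0330/(8.314*312.5250)) = 3.7839e-05 1/s
k2 = A * exp(-Ea/(R*T2)) = 576546.1250 * exp(-60923.0330/(8.314*322.6970)) = 7.9237e-05 1/s
k2/k1 = 7.9237e-05 / 3.7839e-05 = 2.0940


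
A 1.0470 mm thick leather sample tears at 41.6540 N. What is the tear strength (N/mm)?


Formula: Tear strength = force / thickness
Substituting: Tear strength = 41.6540 / 1.0470
Result: 39.7841 N/mm


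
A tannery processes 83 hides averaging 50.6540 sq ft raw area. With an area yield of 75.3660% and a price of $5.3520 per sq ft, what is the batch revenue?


Raw_total = N * avg_area = 83 * 50.6540 = 4204.2820 sq ft
Finished = Raw_total * yield / 100 = 4204.2820 * 75.3660 / 100 = 3168.5992 sq ft
Value = Finished * price = 3168.5992 * 5.3520 = 16958.3428 $


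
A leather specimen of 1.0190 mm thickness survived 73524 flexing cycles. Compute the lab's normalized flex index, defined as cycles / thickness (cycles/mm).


Formula: Index = cycles / thickness
Substituting: Index = 73524 / 1.0190
Result: 72153.0913 cycles/mm


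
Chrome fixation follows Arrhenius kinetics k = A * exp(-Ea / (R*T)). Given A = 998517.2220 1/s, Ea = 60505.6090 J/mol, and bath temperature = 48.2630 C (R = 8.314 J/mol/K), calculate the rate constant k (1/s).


T_K = T_C + 273.15 = 48.2630 + 273.15 = 321.4130 K
exponent = -Ea / (R * T_K) = -60505.6090 / (8.314 * 321.4130) = -22.6424
k = A * exp(exponent) = 998517.2220 * exp(-22.6424) = 1.4652e-04 1/s


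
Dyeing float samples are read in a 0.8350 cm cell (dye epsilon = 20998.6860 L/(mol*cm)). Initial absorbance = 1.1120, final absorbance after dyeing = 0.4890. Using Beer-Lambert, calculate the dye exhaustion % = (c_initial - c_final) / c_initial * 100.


c_initial = A_i / (epsilon * l) = 1.1120 / (20998.6860 * 0.8350) = 6.3420e-05 mol/L
c_final = A_f / (epsilon * l) = 0.4890 / (20998.6860 * 0.8350) = 2.7889e-05 mol/L
Exhaustion = (c_initial - c_final) / c_initial * 100 = (6.3420e-05 - 2.7889e-05) / 6.3420e-05 * 100 = 56.0252 %


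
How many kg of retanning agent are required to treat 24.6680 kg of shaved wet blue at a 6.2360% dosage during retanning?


Formula: Retan = substrate * pct / 100
Substituting: Retan = 24.6680 * 6.2360 / 100
Result: 1.5383 kg


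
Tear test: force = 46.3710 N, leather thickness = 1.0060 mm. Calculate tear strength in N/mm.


Formula: Tear strength = force / thickness
Substituting: Tear strength = 46.3710 / 1.0060
Result: 46.0944 N/mm


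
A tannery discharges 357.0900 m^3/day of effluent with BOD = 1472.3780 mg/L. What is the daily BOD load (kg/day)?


Formula: BOD_load = volume * conc / 1000
Substituting: BOD_load = 357.0900 * 1472.3780 / 1000
Result: 525.7715 kg/day


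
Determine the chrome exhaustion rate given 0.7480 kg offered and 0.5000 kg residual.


Formula: Uptake = (offered - residual) / offered * 100
Substituting: Uptake = (0.7480 - 0.5000) / 0.7480 * 100
Result: 33.1551 %


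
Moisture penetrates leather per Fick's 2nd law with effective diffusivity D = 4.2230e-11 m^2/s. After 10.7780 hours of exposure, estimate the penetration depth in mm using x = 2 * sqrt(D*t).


t = 10.7780 hr * 3600 = 38800.8000 s
D * t = 4.2230e-11 * 38800.8000 = 1.6386e-06
x = 2 * sqrt(D*t) = 2 * sqrt(1.6386e-06) = 0.00256012 m = 2.5601 mm


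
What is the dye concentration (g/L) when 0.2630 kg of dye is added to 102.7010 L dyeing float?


Formula: Conc = dye_mass(kg) / volume(L) * 1000
Substituting: Conc = 0.2630 / 102.7010 * 1000
Result: 2.5608 g/L


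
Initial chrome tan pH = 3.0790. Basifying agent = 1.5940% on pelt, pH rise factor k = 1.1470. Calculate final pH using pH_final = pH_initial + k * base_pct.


Formula: pH_final = pH_initial + k * base_pct
Substituting: pH_final = 3.0790 + 1.1470 * 1.5940
Result: 4.9073


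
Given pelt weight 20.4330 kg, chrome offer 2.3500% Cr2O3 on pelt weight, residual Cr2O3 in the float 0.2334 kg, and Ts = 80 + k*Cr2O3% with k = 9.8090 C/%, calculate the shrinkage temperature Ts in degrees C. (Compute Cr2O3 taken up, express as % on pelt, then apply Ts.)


Offered = pelt * offer_pct / 100 = 20.4330 * 2.3500 / 100 = 0.4802 kg
Uptake = offered - residual = 0.4802 - 0.2334 = 0.2468 kg
Cr2O3% on pelt = uptake / pelt * 100 = 0.2468 / 20.4330 * 100 = 1.2077 %
Ts = 80 + k * Cr2O3% = 80 + 9.8090 * 1.2077 = 91.8466 C


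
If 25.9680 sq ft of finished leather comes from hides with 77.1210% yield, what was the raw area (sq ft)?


Formula: raw = finished * 100 / yield
Substituting: raw = 25.9680 * 100 / 77.1210
Result: 33.6718 sq ft


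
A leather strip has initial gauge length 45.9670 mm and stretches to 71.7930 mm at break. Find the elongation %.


Formula: Elongation = (Lf - L0) / L0 * 100
Substituting: Elongation = (71.7930 - 45.9670) / 45.9670 * 100
Result: 56.1838 %


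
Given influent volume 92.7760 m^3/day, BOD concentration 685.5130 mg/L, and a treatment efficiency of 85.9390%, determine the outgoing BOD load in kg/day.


Load_in = volume * conc / 1000 = 92.7760 * 685.5130 / 1000 = 63.5992 kg/day
Removed = Load_in * eff / 100 = 63.5992 * 85.9390 / 100 = 54.6565 kg/day
Load_out = Load_in - Removed = 63.5992 - 54.6565 = 8.9427 kg/day


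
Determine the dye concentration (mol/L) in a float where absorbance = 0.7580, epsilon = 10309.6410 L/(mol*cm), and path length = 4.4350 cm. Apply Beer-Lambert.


Formula: c = A / (epsilon * l)
Substituting: c = 0.7580 / (10309.6410 * 4.4350)
Result: 1.6578e-05 mol/L


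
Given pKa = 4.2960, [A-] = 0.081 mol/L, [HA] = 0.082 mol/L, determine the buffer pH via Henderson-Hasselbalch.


ratio = [A-] / [HA] = 0.081 / 0.082 = 0.9878
log10(ratio) = -0.00532883
pH = pKa + log10(ratio) = 4.2960 - 0.00532883 = 4.2907


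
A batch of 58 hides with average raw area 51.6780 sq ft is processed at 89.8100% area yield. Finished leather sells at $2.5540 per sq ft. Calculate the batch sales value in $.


Raw_total = N * avg_area = 58 * 51.6780 = 2997.3240 sq ft
Finished = Raw_total * yield / 100 = 2997.3240 * 89.8100 / 100 = 2691.8967 sq ft
Value = Finished * price = 2691.8967 * 2.5540 = 6875.1041 $


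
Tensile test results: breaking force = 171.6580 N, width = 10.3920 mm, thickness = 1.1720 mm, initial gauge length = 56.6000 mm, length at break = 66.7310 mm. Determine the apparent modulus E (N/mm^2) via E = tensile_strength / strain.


TS = F / (w * t) = 171.6580 / (10.3920 * 1.1720) = 14.0941 N/mm^2
strain = (Lf - L0) / L0 = (66.7310 - 56.6000) / 56.6000 = 0.1790
E = TS / strain = 14.0941 / 0.1790 = 78.7411 N/mm^2


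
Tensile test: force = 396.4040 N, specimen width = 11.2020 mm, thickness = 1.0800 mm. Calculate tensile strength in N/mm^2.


Formula: TS = force / (width * thickness)
Substituting: TS = 396.4040 / (11.2020 * 1.0800)
Result: 32.7656 N/mm^2


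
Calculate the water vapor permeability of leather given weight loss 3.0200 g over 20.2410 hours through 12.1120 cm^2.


Formula: WVP = loss / (area * time)
Substituting: WVP = 3.0200 / (12.1120 * 20.2410)
Result: 0.0123185 g/(cm^2*hr)


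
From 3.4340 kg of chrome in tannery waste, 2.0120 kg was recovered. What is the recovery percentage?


Formula: Recovery = recovered / input * 100
Substituting: Recovery = 2.0120 / 3.4340 * 100
Result: 58.5906 %


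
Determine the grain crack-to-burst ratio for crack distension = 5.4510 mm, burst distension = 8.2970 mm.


Formula: Ratio = crack / burst
Substituting: Ratio = 5.4510 / 8.2970
Result: 0.6570


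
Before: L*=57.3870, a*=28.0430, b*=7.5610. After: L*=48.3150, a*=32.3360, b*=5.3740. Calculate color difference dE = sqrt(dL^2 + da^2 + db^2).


dL = -9.0720, da = 4.2930, db = -2.1870
dE = sqrt((-9.0720)^2 + 4.2930^2 + (-2.1870)^2) = 10.2720


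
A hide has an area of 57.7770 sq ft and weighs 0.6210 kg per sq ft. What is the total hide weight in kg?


Formula: Weight = area * weight_per_sqft
Substituting: Weight = 57.7770 * 0.6210
Result: 35.8795 kg


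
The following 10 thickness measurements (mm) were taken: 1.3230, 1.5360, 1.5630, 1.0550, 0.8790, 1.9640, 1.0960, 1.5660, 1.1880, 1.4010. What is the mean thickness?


Formula: Average = sum / n
Substituting: Average = 13.5710 / 10
Result: 1.3571 mm


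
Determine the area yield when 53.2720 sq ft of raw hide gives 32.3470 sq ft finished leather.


Formula: Yield = finished / raw * 100
Substituting: Yield = 32.3470 / 53.2720 * 100
Result: 60.7205 %


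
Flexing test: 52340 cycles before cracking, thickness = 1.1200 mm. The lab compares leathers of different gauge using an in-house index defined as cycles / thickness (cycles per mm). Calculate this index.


Formula: Index = cycles / thickness
Substituting: Index = 52340 / 1.1200
Result: 46732.1429 cycles/mm


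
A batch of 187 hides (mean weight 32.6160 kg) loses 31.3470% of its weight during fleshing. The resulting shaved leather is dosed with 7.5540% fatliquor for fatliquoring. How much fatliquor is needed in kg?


Total_raw = N * avg_wt = 187 * 32.6160 = 6099.1920 kg
Substrate = Total_raw * (1 - loss/100) = 6099.1920 * (1 - 31.3470/100) = 4187.2783 kg
Fat = Substrate * pct / 100 = 4187.2783 * 7.5540 / 100 = 316.3070 kg


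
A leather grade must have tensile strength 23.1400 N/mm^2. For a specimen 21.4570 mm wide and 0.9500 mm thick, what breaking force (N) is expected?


Formula: F = TS * w * t
Substituting: F = 23.1400 * 21.4570 * 0.9500
Result: 471.6892 N


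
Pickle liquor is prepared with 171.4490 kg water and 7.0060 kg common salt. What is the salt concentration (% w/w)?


Formula: Conc = salt / (water + salt) * 100
Substituting: Conc = 7.0060 / (171.4490 + 7.0060) * 100
Result: 3.9259 %


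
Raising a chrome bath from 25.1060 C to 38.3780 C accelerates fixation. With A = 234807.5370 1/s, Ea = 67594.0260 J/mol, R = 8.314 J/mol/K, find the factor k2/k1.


T1 = 25.1060 + 273.15 = 298.2560 K; T2 = 38.3780 + 273.15 = 311.5280 K
k1 = A * exp(-Ea/(R*T1)) = 234807.5370 * exp(-67594.0260/(8.314*298.2560)) = 3.4064e-07 1/s
k2 = A * exp(-Ea/(R*T2)) = 234807.5370 * exp(-67594.0260/(8.314*311.5280)) = 1.0881e-06 1/s
k2/k1 = 1.0881e-06 / 3.4064e-07 = 3.1941


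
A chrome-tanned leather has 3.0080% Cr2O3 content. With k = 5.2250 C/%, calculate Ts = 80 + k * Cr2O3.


Formula: Ts = 80 + k * Cr2O3
Substituting: Ts = 80 + 5.2250 * 3.0080
Result: 95.7168 C


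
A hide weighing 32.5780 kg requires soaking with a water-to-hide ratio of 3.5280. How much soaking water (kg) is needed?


Formula: Water = hide_weight * ratio
Substituting: Water = 32.5780 * 3.5280
Result: 114.9352 kg


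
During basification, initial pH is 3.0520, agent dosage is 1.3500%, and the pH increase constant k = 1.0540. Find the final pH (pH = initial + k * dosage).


Formula: pH_final = pH_initial + k * base_pct
Substituting: pH_final = 3.0520 + 1.0540 * 1.3500
Result: 4.4749


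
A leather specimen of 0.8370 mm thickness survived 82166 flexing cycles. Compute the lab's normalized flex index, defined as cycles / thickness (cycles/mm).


Formula: Index = cycles / thickness
Substituting: Index = 82166 / 0.8370
Result: 98167.2640 cycles/mm


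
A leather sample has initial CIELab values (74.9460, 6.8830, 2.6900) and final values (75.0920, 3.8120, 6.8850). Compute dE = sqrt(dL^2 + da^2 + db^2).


dL = 0.1460, da = -3.0710, db = 4.1950
dE = sqrt(0.1460^2 + (-3.0710)^2 + 4.1950^2) = 5.2010


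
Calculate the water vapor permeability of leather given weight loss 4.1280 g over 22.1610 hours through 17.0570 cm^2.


Formula: WVP = loss / (area * time)
Substituting: WVP = 4.1280 / (17.0570 * 22.1610)
Result: 0.0109206 g/(cm^2*hr)


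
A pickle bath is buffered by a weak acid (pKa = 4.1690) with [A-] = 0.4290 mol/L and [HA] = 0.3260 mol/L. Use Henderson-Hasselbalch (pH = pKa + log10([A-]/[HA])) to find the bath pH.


ratio = [A-] / [HA] = 0.4290 / 0.3260 = 1.3160
log10(ratio) = 0.1192
pH = pKa + log10(ratio) = 4.1690 + 0.1192 = 4.2882


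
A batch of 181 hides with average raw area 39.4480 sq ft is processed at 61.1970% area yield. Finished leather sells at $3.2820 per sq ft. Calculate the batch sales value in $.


Raw_total = N * avg_area = 181 * 39.4480 = 7140.0880 sq ft
Finished = Raw_total * yield / 100 = 7140.0880 * 61.1970 / 100 = 4369.5197 sq ft
Value = Finished * price = 4369.5197 * 3.2820 = 14340.7635 $


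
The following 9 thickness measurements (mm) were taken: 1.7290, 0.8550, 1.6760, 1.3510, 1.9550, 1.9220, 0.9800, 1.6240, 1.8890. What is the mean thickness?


Formula: Average = sum / n
Substituting: Average = 13.9810 / 9
Result: 1.5534 mm


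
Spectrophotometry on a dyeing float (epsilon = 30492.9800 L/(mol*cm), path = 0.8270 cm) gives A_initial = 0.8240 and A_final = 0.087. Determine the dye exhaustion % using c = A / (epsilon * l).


c_initial = A_i / (epsilon * l) = 0.8240 / (30492.9800 * 0.8270) = 3.2675e-05 mol/L
c_final = A_f / (epsilon * l) = 0.087 / (30492.9800 * 0.8270) = 3.4500e-06 mol/L
Exhaustion = (c_initial - c_final) / c_initial * 100 = (3.2675e-05 - 3.4500e-06) / 3.2675e-05 * 100 = 89.4417 %


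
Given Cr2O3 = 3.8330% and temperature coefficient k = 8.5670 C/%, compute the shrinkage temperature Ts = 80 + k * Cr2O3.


Formula: Ts = 80 + k * Cr2O3
Substituting: Ts = 80 + 8.5670 * 3.8330
Result: 112.8373 C


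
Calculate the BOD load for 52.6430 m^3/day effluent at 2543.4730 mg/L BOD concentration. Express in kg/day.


Formula: BOD_load = volume * conc / 1000
Substituting: BOD_load = 52.6430 * 2543.4730 / 1000
Result: 133.8960 kg/day


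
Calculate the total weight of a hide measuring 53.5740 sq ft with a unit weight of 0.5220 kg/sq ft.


Formula: Weight = area * weight_per_sqft
Substituting: Weight = 53.5740 * 0.5220
Result: 27.9656 kg


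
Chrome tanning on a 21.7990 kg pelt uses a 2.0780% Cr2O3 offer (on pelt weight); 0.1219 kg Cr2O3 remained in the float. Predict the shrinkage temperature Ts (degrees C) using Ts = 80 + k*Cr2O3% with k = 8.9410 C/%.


Offered = pelt * offer_pct / 100 = 21.7990 * 2.0780 / 100 = 0.4530 kg
Uptake = offered - residual = 0.4530 - 0.1219 = 0.3311 kg
Cr2O3% on pelt = uptake / pelt * 100 = 0.3311 / 21.7990 * 100 = 1.5188 %
Ts = 80 + k * Cr2O3% = 80 + 8.9410 * 1.5188 = 93.5796 C


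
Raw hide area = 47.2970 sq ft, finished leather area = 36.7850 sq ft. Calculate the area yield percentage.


Formula: Yield = finished / raw * 100
Substituting: Yield = 36.7850 / 47.2970 * 100
Result: 77.7745 %


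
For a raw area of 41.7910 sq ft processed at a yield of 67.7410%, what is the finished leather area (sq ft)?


Formula: finished = raw * yield / 100
Substituting: finished = 41.7910 * 67.7410 / 100
Result: 28.3096 sq ft


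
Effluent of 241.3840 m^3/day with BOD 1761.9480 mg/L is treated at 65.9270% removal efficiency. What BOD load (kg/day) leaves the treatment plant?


Load_in = volume * conc / 1000 = 241.3840 * 1761.9480 / 1000 = 425.3061 kg/day
Removed = Load_in * eff / 100 = 425.3061 * 65.9270 / 100 = 280.3915 kg/day
Load_out = Load_in - Removed = 425.3061 - 280.3915 = 144.9145 kg/day


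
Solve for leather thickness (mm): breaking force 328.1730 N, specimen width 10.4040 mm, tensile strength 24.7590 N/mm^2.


Formula: t = F / (TS * w)
Substituting: t = 328.1730 / (24.7590 * 10.4040)
Result: 1.2740 mm


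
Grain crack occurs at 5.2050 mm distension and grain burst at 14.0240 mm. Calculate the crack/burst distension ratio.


Formula: Ratio = crack / burst
Substituting: Ratio = 5.2050 / 14.0240
Result: 0.3711


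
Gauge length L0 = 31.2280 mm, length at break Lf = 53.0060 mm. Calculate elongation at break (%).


Formula: Elongation = (Lf - L0) / L0 * 100
Substituting: Elongation = (53.0060 - 31.2280) / 31.2280 * 100
Result: 69.7387 %


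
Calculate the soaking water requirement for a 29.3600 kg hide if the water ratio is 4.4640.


Formula: Water = hide_weight * ratio
Substituting: Water = 29.3600 * 4.4640
Result: 131.0630 kg


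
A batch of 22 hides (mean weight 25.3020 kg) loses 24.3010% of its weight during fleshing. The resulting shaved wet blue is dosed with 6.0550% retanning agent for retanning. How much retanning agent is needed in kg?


Total_raw = N * avg_wt = 22 * 25.3020 = 556.6440 kg
Substrate = Total_raw * (1 - loss/100) = 556.6440 * (1 - 24.3010/100) = 421.3739 kg
Retan = Substrate * pct / 100 = 421.3739 * 6.0550 / 100 = 25.5142 kg


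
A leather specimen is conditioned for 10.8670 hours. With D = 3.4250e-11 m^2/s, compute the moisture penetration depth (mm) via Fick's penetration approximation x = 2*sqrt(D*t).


t = 10.8670 hr * 3600 = 39121.2000 s
D * t = 3.4250e-11 * 39121.2000 = 1.3399e-06
x = 2 * sqrt(D*t) = 2 * sqrt(1.3399e-06) = 0.00231508 m = 2.3151 mm


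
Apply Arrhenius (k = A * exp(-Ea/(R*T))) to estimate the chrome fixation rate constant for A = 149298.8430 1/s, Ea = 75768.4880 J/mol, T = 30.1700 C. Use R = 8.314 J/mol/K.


T_K = T_C + 273.15 = 30.1700 + 273.15 = 303.3200 K
exponent = -Ea / (R * T_K) = -75768.4880 / (8.314 * 303.3200) = -30.0454
k = A * exp(exponent) = 149298.8430 * exp(-30.0454) = 1.3351e-08 1/s


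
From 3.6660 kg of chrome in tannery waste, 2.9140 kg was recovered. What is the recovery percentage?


Formula: Recovery = recovered / input * 100
Substituting: Recovery = 2.9140 / 3.6660 * 100
Result: 79.4872 %


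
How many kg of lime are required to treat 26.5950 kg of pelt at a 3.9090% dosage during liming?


Formula: Lime = substrate * pct / 100
Substituting: Lime = 26.5950 * 3.9090 / 100
Result: 1.0396 kg


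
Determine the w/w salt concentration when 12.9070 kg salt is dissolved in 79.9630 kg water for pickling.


Formula: Conc = salt / (water + salt) * 100
Substituting: Conc = 12.9070 / (79.9630 + 12.9070) * 100
Result: 13.8979 %


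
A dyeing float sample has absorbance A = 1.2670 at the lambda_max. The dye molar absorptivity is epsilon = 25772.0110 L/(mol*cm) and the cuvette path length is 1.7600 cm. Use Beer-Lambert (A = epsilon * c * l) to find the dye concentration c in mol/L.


Formula: c = A / (epsilon * l)
Substituting: c = 1.2670 / (25772.0110 * 1.7600)
Result: 2.7933e-05 mol/L


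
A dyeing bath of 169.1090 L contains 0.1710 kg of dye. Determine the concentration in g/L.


Formula: Conc = dye_mass(kg) / volume(L) * 1000
Substituting: Conc = 0.1710 / 169.1090 * 1000
Result: 1.0112 g/L


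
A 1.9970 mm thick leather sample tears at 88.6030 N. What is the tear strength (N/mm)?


Formula: Tear strength = force / thickness
Substituting: Tear strength = 88.6030 / 1.9970
Result: 44.3681 N/mm


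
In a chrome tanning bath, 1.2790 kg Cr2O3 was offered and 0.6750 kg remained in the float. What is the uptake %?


Formula: Uptake = (offered - residual) / offered * 100
Substituting: Uptake = (1.2790 - 0.6750) / 1.2790 * 100
Result: 47.2244 %


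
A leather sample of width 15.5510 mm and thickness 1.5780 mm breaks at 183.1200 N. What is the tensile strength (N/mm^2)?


Formula: TS = force / (width * thickness)
Substituting: TS = 183.1200 / (15.5510 * 1.5780)
Result: 7.4623 N/mm^2


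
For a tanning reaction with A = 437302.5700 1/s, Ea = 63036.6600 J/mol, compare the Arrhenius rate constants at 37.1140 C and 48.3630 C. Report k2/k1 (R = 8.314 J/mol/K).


T1 = 37.1140 + 273.15 = 310.2640 K; T2 = 48.3630 + 273.15 = 321.5130 K
k1 = A * exp(-Ea/(R*T1)) = 437302.5700 * exp(-63036.6600/(8.314*310.2640)) = 1.0662e-05 1/s
k2 = A * exp(-Ea/(R*T2)) = 437302.5700 * exp(-63036.6600/(8.314*321.5130)) = 2.5070e-05 1/s
k2/k1 = 2.5070e-05 / 1.0662e-05 = 2.3514


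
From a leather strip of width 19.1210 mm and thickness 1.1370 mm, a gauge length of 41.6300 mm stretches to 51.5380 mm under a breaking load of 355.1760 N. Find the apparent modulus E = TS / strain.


TS = F / (w * t) = 355.1760 / (19.1210 * 1.1370) = 16.3370 N/mm^2
strain = (Lf - L0) / L0 = (51.5380 - 41.6300) / 41.6300 = 0.2380
E = TS / strain = 16.3370 / 0.2380 = 68.6425 N/mm^2


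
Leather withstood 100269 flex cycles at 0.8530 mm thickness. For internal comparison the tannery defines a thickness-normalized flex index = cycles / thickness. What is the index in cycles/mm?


Formula: Index = cycles / thickness
Substituting: Index = 100269 / 0.8530
Result: 117548.6518 cycles/mm


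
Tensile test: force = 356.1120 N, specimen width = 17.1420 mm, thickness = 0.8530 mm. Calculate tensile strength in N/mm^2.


Formula: TS = force / (width * thickness)
Substituting: TS = 356.1120 / (17.1420 * 0.8530)
Result: 24.3543 N/mm^2


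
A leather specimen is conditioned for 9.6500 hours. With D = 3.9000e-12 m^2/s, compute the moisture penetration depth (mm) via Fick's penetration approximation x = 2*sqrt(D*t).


t = 9.6500 hr * 3600 = 34740.0000 s
D * t = 3.9000e-12 * 34740.0000 = 1.3549e-07
x = 2 * sqrt(D*t) = 2 * sqrt(1.3549e-07) = 7.3617e-04 m = 0.7362 mm


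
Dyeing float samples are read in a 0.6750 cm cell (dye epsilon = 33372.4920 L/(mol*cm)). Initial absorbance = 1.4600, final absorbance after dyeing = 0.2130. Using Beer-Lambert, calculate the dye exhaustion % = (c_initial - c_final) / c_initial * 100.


c_initial = A_i / (epsilon * l) = 1.4600 / (33372.4920 * 0.6750) = 6.4813e-05 mol/L
c_final = A_f / (epsilon * l) = 0.2130 / (33372.4920 * 0.6750) = 9.4556e-06 mol/L
Exhaustion = (c_initial - c_final) / c_initial * 100 = (6.4813e-05 - 9.4556e-06) / 6.4813e-05 * 100 = 85.4110 %


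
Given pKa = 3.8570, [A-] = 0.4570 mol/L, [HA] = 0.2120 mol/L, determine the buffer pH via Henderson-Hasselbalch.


ratio = [A-] / [HA] = 0.4570 / 0.2120 = 2.1557
log10(ratio) = 0.3336
pH = pKa + log10(ratio) = 3.8570 + 0.3336 = 4.1906


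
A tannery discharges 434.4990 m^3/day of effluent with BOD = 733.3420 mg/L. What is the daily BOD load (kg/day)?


Formula: BOD_load = volume * conc / 1000
Substituting: BOD_load = 434.4990 * 733.3420 / 1000
Result: 318.6364 kg/day


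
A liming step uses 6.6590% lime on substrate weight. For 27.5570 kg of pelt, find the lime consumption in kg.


Formula: Lime = substrate * pct / 100
Substituting: Lime = 27.5570 * 6.6590 / 100
Result: 1.8350 kg


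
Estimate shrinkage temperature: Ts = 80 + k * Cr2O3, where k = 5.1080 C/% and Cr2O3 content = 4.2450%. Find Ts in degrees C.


Formula: Ts = 80 + k * Cr2O3
Substituting: Ts = 80 + 5.1080 * 4.2450
Result: 101.6835 C


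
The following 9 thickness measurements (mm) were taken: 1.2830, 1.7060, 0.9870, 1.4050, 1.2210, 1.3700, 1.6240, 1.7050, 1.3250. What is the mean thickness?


Formula: Average = sum / n
Substituting: Average = 12.6260 / 9
Result: 1.4029 mm


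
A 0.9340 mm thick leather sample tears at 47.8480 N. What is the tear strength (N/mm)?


Formula: Tear strength = force / thickness
Substituting: Tear strength = 47.8480 / 0.9340
Result: 51.2291 N/mm


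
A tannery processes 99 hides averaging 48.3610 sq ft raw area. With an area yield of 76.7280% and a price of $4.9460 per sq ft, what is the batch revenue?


Raw_total = N * avg_area = 99 * 48.3610 = 4787.7390 sq ft
Finished = Raw_total * yield / 100 = 4787.7390 * 76.7280 / 100 = 3673.5364 sq ft
Value = Finished * price = 3673.5364 * 4.9460 = 18169.3109 $


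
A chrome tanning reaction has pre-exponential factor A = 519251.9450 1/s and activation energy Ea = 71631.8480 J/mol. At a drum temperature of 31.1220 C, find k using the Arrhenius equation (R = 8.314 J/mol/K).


T_K = T_C + 273.15 = 31.1220 + 273.15 = 304.2720 K
exponent = -Ea / (R * T_K) = -71631.8480 / (8.314 * 304.2720) = -28.3161
k = A * exp(exponent) = 519251.9450 * exp(-28.3161) = 2.6172e-07 1/s


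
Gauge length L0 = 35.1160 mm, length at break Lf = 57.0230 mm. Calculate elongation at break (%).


Formula: Elongation = (Lf - L0) / L0 * 100
Substituting: Elongation = (57.0230 - 35.1160) / 35.1160 * 100
Result: 62.3847 %


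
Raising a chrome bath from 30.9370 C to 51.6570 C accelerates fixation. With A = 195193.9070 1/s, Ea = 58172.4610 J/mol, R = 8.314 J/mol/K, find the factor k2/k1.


T1 = 30.9370 + 273.15 = 304.0870 K; T2 = 51.6570 + 273.15 = 324.8070 K
k1 = A * exp(-Ea/(R*T1)) = 195193.9070 * exp(-58172.4610/(8.314*304.0870)) = 1.9839e-05 1/s
k2 = A * exp(-Ea/(R*T2)) = 195193.9070 * exp(-58172.4610/(8.314*324.8070)) = 8.6095e-05 1/s
k2/k1 = 8.6095e-05 / 1.9839e-05 = 4.3398
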